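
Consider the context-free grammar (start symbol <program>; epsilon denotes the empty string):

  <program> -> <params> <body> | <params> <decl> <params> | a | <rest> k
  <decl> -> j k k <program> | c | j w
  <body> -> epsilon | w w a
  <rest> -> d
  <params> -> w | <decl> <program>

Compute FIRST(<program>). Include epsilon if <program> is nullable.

{ a, c, d, j, w }

From <program> -> <params> <body>: add FIRST(<params>) = { c, j, w }.
From <program> -> <params> <decl> <params>: add FIRST(<params>) = { c, j, w }.
<program> -> a contributes {a}.
From <program> -> <rest> k: add FIRST(<rest>) = { d }.
Union: FIRST(<program>) = { a, c, d, j, w }.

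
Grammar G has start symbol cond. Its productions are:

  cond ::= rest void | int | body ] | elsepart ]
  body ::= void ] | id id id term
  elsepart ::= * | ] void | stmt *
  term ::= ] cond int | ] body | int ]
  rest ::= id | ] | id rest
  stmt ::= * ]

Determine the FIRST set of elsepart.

elsepart ::= * contributes {*}.
elsepart ::= ] void contributes {]}.
From elsepart ::= stmt *: add FIRST(stmt) = { * }.
Union: FIRST(elsepart) = { *, ] }.

{ *, ] }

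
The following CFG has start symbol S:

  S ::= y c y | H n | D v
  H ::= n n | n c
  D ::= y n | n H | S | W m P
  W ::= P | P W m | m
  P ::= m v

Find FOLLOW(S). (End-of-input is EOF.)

S is the start symbol, so EOF ∈ FOLLOW(S).
In D ::= S: S is at the end, add FOLLOW(D) = { v }.
Union: FOLLOW(S) = { EOF, v }.

{ EOF, v }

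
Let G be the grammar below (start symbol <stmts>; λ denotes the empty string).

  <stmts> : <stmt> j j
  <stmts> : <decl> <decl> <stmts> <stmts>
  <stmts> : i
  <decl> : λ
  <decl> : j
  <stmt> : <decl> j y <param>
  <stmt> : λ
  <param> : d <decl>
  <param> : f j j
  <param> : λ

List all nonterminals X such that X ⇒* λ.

{ <decl>, <param>, <stmt> }

Directly nullable (have an λ-production): <decl>, <stmt>, <param>.
No other nonterminal has a production whose RHS symbols are all nullable.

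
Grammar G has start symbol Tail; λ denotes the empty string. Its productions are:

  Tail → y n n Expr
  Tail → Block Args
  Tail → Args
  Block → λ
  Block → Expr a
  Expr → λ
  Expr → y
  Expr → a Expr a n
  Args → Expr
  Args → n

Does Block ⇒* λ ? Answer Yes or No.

Yes

Block has an λ-production, so Block ⇒ λ.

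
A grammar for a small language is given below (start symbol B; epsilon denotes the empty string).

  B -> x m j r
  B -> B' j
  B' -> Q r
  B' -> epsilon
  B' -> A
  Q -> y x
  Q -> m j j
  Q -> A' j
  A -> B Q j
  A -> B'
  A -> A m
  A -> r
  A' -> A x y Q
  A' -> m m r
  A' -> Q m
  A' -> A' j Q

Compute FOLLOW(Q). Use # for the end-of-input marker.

In B' -> Q r: add FIRST(r) = { r }.
In A -> B Q j: add FIRST(j) = { j }.
In A' -> A x y Q: Q is at the end, add FOLLOW(A') = { j }.
In A' -> Q m: add FIRST(m) = { m }.
In A' -> A' j Q: Q is at the end, add FOLLOW(A') = { j }.
Union: FOLLOW(Q) = { j, m, r }.

{ j, m, r }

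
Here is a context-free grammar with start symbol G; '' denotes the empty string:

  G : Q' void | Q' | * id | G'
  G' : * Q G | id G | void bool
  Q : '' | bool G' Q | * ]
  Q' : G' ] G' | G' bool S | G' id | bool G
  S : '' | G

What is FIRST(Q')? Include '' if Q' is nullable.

From Q' : G' ] G': add FIRST(G') = { *, id, void }.
From Q' : G' bool S: add FIRST(G') = { *, id, void }.
From Q' : G' id: add FIRST(G') = { *, id, void }.
Q' : bool G contributes {bool}.
Union: FIRST(Q') = { *, bool, id, void }.

{ *, bool, id, void }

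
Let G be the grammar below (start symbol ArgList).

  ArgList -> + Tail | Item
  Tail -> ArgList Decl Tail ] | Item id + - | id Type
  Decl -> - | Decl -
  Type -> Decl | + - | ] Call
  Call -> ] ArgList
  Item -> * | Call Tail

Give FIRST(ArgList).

ArgList -> + Tail contributes {+}.
From ArgList -> Item: add FIRST(Item) = { *, ] }.
Union: FIRST(ArgList) = { *, +, ] }.

{ *, +, ] }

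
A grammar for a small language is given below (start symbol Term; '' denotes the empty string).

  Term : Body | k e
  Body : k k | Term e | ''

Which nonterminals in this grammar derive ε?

{ Body, Term }

Directly nullable (have an ''-production): Body.
Term : Body with every symbol nullable, so Term is nullable.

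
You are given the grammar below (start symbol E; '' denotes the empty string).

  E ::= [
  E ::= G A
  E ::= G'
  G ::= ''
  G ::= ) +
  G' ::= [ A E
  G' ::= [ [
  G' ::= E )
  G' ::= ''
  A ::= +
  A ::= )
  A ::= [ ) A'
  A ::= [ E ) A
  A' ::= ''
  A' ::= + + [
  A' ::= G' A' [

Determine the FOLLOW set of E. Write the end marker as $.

{ $, ), +, [ }

E is the start symbol, so $ ∈ FOLLOW(E).
In G' ::= [ A E: E is at the end, add FOLLOW(G') = { $, ), +, [ }.
In G' ::= E ): add FIRST()) = { ) }.
In A ::= [ E ) A: add FIRST() A) = { ) }.
Union: FOLLOW(E) = { $, ), +, [ }.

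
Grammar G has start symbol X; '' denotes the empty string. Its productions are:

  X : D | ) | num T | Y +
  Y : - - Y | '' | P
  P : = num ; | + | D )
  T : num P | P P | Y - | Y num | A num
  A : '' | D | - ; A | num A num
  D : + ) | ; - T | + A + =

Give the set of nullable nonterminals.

{ A, Y }

Directly nullable (have an ''-production): Y, A.
No other nonterminal has a production whose RHS symbols are all nullable.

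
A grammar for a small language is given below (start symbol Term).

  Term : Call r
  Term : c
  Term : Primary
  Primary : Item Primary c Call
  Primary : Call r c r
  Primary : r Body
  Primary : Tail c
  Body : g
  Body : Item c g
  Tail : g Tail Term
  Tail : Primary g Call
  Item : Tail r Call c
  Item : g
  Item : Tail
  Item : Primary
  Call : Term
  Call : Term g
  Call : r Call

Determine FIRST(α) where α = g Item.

{ g }

g is a terminal; add {g} and stop.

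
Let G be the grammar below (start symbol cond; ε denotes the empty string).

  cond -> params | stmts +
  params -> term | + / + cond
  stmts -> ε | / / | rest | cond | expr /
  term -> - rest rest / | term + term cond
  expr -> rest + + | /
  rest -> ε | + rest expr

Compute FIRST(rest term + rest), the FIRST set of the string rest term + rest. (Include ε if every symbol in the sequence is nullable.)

Add FIRST(rest)\{ε} = { + }; rest is nullable, continue.
Add FIRST(term) = { - }; term is not nullable, stop.

{ +, - }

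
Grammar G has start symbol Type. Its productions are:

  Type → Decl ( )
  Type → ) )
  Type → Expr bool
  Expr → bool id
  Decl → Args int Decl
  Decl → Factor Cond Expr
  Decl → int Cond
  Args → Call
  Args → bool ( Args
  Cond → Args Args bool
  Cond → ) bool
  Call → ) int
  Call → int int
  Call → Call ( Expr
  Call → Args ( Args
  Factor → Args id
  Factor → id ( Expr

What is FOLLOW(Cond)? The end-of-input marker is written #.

In Decl → Factor Cond Expr: add FIRST(Expr) = { bool }.
In Decl → int Cond: Cond is at the end, add FOLLOW(Decl) = { ( }.
Union: FOLLOW(Cond) = { (, bool }.

{ (, bool }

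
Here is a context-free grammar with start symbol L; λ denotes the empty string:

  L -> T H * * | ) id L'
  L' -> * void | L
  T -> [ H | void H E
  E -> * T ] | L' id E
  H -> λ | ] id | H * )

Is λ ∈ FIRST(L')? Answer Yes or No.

No

Nullable nonterminals: H.
No production of L' has an RHS whose symbols are all nullable, so L' is not nullable.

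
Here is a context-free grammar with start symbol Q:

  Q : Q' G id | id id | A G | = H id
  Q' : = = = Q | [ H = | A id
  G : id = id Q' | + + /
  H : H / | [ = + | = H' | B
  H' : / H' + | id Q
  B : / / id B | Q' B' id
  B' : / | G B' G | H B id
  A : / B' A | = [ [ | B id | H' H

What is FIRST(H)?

From H : H /: add FIRST(H) = { /, =, [, id }.
H : [ = + contributes {[}.
H : = H' contributes {=}.
From H : B: add FIRST(B) = { /, =, [, id }.
Union: FIRST(H) = { /, =, [, id }.

{ /, =, [, id }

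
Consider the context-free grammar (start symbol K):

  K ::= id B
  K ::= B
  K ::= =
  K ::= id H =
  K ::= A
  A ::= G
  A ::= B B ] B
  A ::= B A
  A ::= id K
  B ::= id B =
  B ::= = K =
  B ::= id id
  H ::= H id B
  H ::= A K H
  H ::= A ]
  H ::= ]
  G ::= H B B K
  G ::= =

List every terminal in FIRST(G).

{ =, ], id }

From G ::= H B B K: add FIRST(H) = { =, ], id }.
G ::= = contributes {=}.
Union: FIRST(G) = { =, ], id }.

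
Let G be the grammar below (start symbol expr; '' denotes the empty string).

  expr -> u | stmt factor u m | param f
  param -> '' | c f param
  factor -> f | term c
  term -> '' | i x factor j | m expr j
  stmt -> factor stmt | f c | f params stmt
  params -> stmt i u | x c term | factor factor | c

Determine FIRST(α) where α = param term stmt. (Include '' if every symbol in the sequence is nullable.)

Add FIRST(param)\{''} = { c }; param is nullable, continue.
Add FIRST(term)\{''} = { i, m }; term is nullable, continue.
Add FIRST(stmt) = { c, f, i, m }; stmt is not nullable, stop.

{ c, f, i, m }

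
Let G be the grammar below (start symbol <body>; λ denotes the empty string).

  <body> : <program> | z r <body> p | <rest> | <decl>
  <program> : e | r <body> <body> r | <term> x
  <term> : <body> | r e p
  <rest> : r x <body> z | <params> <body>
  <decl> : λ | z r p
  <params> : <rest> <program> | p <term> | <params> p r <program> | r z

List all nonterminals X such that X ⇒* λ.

Directly nullable (have an λ-production): <decl>.
<body> : <decl> with every symbol nullable, so <body> is nullable.
<term> : <body> with every symbol nullable, so <term> is nullable.
No other nonterminal has a production whose RHS symbols are all nullable.

{ <body>, <decl>, <term> }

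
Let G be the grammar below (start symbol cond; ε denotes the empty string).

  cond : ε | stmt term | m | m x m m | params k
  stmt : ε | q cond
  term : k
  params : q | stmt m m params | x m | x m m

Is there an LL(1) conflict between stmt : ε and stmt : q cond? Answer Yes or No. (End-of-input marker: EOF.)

No

FIRST(ε) = { ε } and FIRST(q cond) = { q }.
The first is nullable but FOLLOW(stmt) = { k, m } is disjoint from FIRST of the second.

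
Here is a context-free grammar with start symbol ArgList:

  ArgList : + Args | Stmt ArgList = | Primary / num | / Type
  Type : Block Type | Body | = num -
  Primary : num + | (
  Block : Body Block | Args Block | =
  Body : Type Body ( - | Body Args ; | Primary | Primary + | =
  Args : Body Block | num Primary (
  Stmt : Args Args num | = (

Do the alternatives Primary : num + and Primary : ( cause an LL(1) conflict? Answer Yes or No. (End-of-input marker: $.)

FIRST(num +) = { num } and FIRST(() = { ( }.
The FIRST sets are disjoint and neither alternative is nullable — no conflict.

No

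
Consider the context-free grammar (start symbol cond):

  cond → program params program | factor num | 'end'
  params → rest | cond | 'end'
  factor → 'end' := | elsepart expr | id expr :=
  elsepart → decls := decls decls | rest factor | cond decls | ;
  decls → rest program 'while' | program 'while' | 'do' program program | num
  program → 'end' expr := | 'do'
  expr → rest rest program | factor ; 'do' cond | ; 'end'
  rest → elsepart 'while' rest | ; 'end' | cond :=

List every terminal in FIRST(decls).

{ 'do', 'end', ;, id, num }

From decls → rest program 'while': add FIRST(rest) = { 'do', 'end', ;, id, num }.
From decls → program 'while': add FIRST(program) = { 'do', 'end' }.
decls → 'do' program program contributes {'do'}.
decls → num contributes {num}.
Union: FIRST(decls) = { 'do', 'end', ;, id, num }.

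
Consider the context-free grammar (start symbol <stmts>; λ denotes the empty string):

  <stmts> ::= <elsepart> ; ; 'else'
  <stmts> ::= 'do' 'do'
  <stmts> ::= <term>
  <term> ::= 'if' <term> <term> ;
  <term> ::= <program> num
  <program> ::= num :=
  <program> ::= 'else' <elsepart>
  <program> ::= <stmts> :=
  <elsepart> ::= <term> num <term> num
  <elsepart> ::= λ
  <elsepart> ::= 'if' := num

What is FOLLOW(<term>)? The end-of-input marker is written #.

{ #, 'do', 'else', 'if', :=, ;, num }

In <stmts> ::= <term>: <term> is at the end, add FOLLOW(<stmts>) = { #, := }.
In <term> ::= 'if' <term> <term> ;: add FIRST(<term> ;) = { 'do', 'else', 'if', ;, num }.
In <term> ::= 'if' <term> <term> ;: add FIRST(;) = { ; }.
In <elsepart> ::= <term> num <term> num: add FIRST(num <term> num) = { num }.
In <elsepart> ::= <term> num <term> num: add FIRST(num) = { num }.
Union: FOLLOW(<term>) = { #, 'do', 'else', 'if', :=, ;, num }.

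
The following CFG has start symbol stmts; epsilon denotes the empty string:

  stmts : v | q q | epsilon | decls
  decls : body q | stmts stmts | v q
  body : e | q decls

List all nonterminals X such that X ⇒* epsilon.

{ decls, stmts }

Directly nullable (have an epsilon-production): stmts.
decls : stmts stmts with every symbol nullable, so decls is nullable.
No other nonterminal has a production whose RHS symbols are all nullable.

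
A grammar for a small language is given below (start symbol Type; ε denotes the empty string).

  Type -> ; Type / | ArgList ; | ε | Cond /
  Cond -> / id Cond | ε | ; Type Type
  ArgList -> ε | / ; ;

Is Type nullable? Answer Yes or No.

Yes

Type has an ε-production, so Type ⇒ ε.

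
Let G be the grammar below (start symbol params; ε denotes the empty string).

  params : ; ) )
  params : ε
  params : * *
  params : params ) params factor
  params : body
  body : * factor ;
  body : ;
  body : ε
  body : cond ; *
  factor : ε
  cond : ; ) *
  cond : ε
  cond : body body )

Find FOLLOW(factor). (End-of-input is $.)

In params : params ) params factor: factor is at the end, add FOLLOW(params) = { $, ) }.
In body : * factor ;: add FIRST(;) = { ; }.
Union: FOLLOW(factor) = { $, ), ; }.

{ $, ), ; }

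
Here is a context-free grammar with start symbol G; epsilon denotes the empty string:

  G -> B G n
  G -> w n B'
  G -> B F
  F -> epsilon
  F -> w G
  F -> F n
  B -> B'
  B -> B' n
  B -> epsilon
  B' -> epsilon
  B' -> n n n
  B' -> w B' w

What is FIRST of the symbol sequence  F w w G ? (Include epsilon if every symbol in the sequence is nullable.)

{ n, w }

Add FIRST(F)\{epsilon} = { n, w }; F is nullable, continue.
w is a terminal; add {w} and stop.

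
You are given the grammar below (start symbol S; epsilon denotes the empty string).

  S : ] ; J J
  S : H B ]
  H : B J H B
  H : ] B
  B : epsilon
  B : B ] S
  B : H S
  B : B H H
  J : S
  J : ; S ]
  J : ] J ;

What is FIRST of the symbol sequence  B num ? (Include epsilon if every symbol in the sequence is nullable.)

{ ;, ], num }

Add FIRST(B)\{epsilon} = { ;, ] }; B is nullable, continue.
num is a terminal; add {num} and stop.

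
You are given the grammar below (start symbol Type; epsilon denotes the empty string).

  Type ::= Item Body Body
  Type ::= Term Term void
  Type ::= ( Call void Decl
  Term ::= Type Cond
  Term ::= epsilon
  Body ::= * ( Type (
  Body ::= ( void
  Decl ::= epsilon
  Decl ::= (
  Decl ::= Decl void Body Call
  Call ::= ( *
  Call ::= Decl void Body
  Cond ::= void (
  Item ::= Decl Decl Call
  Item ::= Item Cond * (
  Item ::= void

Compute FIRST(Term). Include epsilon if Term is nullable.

From Term ::= Type Cond: add FIRST(Type) = { (, void }.
Term ::= epsilon contributes epsilon.
Union: FIRST(Term) = { (, void, epsilon }.

{ (, void, epsilon }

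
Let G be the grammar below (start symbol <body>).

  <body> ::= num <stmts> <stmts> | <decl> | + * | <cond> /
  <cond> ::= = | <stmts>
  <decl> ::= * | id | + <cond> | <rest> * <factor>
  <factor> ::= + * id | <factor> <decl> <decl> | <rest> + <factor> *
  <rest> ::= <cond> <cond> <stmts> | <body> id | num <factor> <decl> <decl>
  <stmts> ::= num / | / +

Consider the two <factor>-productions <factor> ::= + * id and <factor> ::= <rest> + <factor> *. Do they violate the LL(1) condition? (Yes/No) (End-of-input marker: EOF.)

FIRST(+ * id) = { + } and FIRST(<rest> + <factor> *) = { *, +, /, =, id, num }.
Both contain +, so the two alternatives are not disjoint — LL(1) conflict.

Yes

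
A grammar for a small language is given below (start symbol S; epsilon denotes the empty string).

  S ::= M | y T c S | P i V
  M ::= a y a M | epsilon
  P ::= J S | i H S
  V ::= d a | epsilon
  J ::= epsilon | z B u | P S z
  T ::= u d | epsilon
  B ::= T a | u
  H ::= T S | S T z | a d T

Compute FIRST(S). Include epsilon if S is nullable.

From S ::= M: add FIRST(M) = { a, epsilon } (including epsilon since M is nullable).
S ::= y T c S contributes {y}.
From S ::= P i V: P nullable, take FIRST(P) ∪ {i} = { a, i, y, z }.
Union: FIRST(S) = { a, i, y, z, epsilon }.

{ a, i, y, z, epsilon }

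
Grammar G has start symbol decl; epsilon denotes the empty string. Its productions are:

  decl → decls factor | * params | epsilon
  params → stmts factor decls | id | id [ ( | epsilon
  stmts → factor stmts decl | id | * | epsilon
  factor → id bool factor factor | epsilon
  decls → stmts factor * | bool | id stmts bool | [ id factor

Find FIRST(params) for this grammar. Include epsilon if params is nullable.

From params → stmts factor decls: stmts, factor nullable, take FIRST(stmts) ∪ FIRST(factor) ∪ FIRST(decls) = { *, [, bool, id }.
params → id contributes {id}.
params → id [ ( contributes {id}.
params → epsilon contributes epsilon.
Union: FIRST(params) = { *, [, bool, id, epsilon }.

{ *, [, bool, id, epsilon }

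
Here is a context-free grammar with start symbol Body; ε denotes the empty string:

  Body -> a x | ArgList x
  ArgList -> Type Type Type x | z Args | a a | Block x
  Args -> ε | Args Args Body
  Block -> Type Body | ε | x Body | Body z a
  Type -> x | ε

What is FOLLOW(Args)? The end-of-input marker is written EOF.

{ a, x, z }

In ArgList -> z Args: Args is at the end, add FOLLOW(ArgList) = { x }.
In Args -> Args Args Body: add FIRST(Args Body) = { a, x, z }.
In Args -> Args Args Body: add FIRST(Body) = { a, x, z }.
Union: FOLLOW(Args) = { a, x, z }.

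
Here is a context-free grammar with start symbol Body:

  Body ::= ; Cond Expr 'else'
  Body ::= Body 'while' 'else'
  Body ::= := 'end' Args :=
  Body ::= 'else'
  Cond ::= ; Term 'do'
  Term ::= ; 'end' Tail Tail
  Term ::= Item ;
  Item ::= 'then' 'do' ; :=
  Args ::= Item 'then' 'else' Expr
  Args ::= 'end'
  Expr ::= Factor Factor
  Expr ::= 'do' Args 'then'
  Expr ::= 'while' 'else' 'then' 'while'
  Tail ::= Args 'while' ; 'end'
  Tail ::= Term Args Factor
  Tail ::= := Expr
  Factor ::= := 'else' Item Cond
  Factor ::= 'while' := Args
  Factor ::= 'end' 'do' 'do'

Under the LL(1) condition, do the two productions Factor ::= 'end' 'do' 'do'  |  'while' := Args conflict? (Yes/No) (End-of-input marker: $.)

No

FIRST('end' 'do' 'do') = { 'end' } and FIRST('while' := Args) = { 'while' }.
The FIRST sets are disjoint and neither alternative is nullable — no conflict.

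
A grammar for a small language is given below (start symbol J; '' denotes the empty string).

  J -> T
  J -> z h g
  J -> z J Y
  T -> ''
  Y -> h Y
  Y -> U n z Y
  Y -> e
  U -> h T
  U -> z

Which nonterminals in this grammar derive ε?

{ J, T }

Directly nullable (have an ''-production): T.
J -> T with every symbol nullable, so J is nullable.
No other nonterminal has a production whose RHS symbols are all nullable.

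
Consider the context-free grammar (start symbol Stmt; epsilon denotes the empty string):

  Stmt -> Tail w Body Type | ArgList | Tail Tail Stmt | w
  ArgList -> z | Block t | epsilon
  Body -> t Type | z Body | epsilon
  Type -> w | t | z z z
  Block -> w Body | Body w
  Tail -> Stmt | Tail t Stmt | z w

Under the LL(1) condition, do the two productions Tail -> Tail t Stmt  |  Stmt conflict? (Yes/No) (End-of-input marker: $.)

FIRST(Tail t Stmt) = { t, w, z } and FIRST(Stmt) = { t, w, z, epsilon }.
Both contain t, so the two alternatives are not disjoint — LL(1) conflict.

Yes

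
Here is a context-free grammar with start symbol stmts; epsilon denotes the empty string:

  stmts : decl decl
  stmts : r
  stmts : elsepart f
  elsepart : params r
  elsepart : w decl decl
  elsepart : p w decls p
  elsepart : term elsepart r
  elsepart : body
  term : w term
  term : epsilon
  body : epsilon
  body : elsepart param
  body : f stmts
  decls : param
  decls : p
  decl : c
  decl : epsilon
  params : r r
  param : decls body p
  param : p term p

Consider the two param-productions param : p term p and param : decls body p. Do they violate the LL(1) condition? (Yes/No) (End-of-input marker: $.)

Yes

FIRST(p term p) = { p } and FIRST(decls body p) = { p }.
Both contain p, so the two alternatives are not disjoint — LL(1) conflict.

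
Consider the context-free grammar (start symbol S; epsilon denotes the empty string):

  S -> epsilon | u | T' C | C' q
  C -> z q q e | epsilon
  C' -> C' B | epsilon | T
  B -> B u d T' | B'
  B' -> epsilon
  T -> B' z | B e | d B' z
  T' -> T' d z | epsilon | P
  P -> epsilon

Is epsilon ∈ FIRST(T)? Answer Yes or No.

No

Nullable nonterminals: B, B', C, C', P, S, T'.
No production of T has an RHS whose symbols are all nullable, so T is not nullable.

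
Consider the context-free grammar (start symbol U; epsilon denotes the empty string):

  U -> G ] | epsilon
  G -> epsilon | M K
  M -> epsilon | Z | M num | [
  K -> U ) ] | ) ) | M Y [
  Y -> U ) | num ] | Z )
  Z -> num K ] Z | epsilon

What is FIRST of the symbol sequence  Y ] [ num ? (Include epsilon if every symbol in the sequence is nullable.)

Add FIRST(Y) = { ), [, ], num }; Y is not nullable, stop.

{ ), [, ], num }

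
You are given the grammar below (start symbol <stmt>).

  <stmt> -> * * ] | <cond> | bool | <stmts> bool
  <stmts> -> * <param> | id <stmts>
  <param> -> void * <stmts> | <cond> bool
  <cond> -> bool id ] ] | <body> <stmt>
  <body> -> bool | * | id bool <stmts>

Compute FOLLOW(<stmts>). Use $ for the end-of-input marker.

In <stmt> -> <stmts> bool: add FIRST(bool) = { bool }.
In <stmts> -> id <stmts>: <stmts> is at the end, add FOLLOW(<stmts>) = { *, bool, id }.
In <param> -> void * <stmts>: <stmts> is at the end, add FOLLOW(<param>) = { *, bool, id }.
In <body> -> id bool <stmts>: <stmts> is at the end, add FOLLOW(<body>) = { *, bool, id }.
Union: FOLLOW(<stmts>) = { *, bool, id }.

{ *, bool, id }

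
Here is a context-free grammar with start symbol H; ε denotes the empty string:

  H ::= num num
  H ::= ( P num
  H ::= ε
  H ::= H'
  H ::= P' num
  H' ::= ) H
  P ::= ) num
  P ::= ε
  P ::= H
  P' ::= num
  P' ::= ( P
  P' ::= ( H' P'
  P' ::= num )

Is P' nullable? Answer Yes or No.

Nullable nonterminals: H, P.
No production of P' has an RHS whose symbols are all nullable, so P' is not nullable.

No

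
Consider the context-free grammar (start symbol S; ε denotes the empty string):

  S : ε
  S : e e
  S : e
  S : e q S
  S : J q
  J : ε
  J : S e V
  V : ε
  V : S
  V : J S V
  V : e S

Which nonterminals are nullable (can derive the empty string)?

Directly nullable (have an ε-production): S, J, V.

{ J, S, V }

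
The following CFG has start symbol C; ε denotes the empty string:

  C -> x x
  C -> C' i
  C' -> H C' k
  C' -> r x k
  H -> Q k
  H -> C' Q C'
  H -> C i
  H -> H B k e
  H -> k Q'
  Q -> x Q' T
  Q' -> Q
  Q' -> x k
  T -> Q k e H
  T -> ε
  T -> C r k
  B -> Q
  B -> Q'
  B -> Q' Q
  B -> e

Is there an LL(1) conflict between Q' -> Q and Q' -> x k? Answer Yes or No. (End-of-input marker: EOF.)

FIRST(Q) = { x } and FIRST(x k) = { x }.
Both contain x, so the two alternatives are not disjoint — LL(1) conflict.

Yes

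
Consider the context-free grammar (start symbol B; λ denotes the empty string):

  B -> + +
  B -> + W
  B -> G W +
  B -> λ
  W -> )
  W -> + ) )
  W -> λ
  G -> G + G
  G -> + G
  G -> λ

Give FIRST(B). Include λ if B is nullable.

B -> + + contributes {+}.
B -> + W contributes {+}.
From B -> G W +: G, W nullable, take FIRST(G) ∪ FIRST(W) ∪ {+} = { ), + }.
B -> λ contributes λ.
Union: FIRST(B) = { ), +, λ }.

{ ), +, λ }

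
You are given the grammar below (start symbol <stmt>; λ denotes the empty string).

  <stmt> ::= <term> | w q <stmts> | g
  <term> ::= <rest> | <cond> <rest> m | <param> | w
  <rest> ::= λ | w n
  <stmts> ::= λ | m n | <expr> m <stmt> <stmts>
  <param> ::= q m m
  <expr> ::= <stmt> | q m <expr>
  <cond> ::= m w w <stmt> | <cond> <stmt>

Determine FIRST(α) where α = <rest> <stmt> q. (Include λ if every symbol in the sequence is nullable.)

{ g, m, q, w }

Add FIRST(<rest>)\{λ} = { w }; <rest> is nullable, continue.
Add FIRST(<stmt>)\{λ} = { g, m, q, w }; <stmt> is nullable, continue.
q is a terminal; add {q} and stop.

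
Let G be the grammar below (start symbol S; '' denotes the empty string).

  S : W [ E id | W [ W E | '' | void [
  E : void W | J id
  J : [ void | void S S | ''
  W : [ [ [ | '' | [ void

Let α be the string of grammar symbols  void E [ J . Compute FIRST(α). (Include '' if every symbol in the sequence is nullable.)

{ void }

void is a terminal; add {void} and stop.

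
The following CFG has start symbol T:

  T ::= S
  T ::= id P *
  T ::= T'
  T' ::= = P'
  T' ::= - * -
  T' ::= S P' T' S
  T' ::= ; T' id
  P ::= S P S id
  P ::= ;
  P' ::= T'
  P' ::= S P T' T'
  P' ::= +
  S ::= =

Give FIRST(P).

{ ;, = }

From P ::= S P S id: add FIRST(S) = { = }.
P ::= ; contributes {;}.
Union: FIRST(P) = { ;, = }.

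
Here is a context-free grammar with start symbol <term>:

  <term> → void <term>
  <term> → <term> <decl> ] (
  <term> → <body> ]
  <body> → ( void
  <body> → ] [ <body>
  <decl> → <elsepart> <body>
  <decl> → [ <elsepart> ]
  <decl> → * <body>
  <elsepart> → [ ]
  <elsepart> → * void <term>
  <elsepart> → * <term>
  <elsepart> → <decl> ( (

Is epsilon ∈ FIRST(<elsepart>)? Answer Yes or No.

No

No nonterminal in this grammar is nullable.
No production of <elsepart> has an RHS whose symbols are all nullable, so <elsepart> is not nullable.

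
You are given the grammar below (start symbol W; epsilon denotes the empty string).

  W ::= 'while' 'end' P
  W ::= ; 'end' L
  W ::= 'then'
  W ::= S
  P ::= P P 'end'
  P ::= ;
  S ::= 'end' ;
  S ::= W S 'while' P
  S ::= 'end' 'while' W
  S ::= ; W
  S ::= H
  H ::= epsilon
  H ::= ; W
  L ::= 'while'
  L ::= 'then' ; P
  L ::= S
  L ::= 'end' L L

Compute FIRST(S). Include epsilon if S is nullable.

S ::= 'end' ; contributes {'end'}.
From S ::= W S 'while' P: W, S nullable, take FIRST(W) ∪ FIRST(S) ∪ {'while'} = { 'end', 'then', 'while', ; }.
S ::= 'end' 'while' W contributes {'end'}.
S ::= ; W contributes {;}.
From S ::= H: add FIRST(H) = { ;, epsilon } (including epsilon since H is nullable).
Union: FIRST(S) = { 'end', 'then', 'while', ;, epsilon }.

{ 'end', 'then', 'while', ;, epsilon }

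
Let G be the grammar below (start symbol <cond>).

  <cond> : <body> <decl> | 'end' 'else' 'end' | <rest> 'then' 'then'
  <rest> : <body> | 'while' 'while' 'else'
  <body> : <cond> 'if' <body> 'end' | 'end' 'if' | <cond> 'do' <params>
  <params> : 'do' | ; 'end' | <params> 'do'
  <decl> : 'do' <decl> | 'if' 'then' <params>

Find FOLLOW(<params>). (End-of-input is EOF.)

{ EOF, 'do', 'end', 'if', 'then' }

In <body> : <cond> 'do' <params>: <params> is at the end, add FOLLOW(<body>) = { 'do', 'end', 'if', 'then' }.
In <params> : <params> 'do': add FIRST('do') = { 'do' }.
In <decl> : 'if' 'then' <params>: <params> is at the end, add FOLLOW(<decl>) = { EOF, 'do', 'if' }.
Union: FOLLOW(<params>) = { EOF, 'do', 'end', 'if', 'then' }.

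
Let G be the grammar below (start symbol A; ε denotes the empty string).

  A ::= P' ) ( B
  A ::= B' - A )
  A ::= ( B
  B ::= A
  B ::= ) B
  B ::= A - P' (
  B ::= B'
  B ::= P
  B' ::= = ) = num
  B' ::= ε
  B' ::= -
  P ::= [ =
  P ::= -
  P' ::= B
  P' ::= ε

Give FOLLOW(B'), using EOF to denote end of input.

{ EOF, (, ), - }

In A ::= B' - A ): add FIRST(- A )) = { - }.
In B ::= B': B' is at the end, add FOLLOW(B) = { EOF, (, ), - }.
Union: FOLLOW(B') = { EOF, (, ), - }.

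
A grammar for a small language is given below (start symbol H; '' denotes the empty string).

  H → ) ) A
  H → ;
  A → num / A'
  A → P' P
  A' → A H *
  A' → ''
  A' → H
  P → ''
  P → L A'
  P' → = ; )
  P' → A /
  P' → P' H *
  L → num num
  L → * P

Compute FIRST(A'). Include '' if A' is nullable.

From A' → A H *: add FIRST(A) = { =, num }.
A' → '' contributes ''.
From A' → H: add FIRST(H) = { ), ; }.
Union: FIRST(A') = { ), ;, =, num, '' }.

{ ), ;, =, num, '' }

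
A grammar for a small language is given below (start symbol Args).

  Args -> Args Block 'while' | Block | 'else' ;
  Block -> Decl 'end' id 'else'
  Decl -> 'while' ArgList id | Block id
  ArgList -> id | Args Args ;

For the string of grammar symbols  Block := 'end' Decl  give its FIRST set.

{ 'while' }

Add FIRST(Block) = { 'while' }; Block is not nullable, stop.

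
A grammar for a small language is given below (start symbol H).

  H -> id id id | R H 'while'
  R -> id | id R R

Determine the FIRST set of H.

{ id }

H -> id id id contributes {id}.
From H -> R H 'while': add FIRST(R) = { id }.
Union: FIRST(H) = { id }.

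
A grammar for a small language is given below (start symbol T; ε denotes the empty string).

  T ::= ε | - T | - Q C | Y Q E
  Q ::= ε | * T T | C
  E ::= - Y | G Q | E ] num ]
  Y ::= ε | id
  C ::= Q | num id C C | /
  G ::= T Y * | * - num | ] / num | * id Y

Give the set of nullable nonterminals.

Directly nullable (have an ε-production): T, Q, Y.
C ::= Q with every symbol nullable, so C is nullable.
No other nonterminal has a production whose RHS symbols are all nullable.

{ C, Q, T, Y }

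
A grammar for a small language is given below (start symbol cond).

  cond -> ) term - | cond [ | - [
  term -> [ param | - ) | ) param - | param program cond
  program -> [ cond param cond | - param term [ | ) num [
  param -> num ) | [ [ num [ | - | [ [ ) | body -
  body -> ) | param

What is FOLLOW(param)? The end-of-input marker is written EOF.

{ ), -, [, num }

In term -> [ param: param is at the end, add FOLLOW(term) = { -, [ }.
In term -> ) param -: add FIRST(-) = { - }.
In term -> param program cond: add FIRST(program cond) = { ), -, [ }.
In program -> [ cond param cond: add FIRST(cond) = { ), - }.
In program -> - param term [: add FIRST(term [) = { ), -, [, num }.
In body -> param: param is at the end, add FOLLOW(body) = { - }.
Union: FOLLOW(param) = { ), -, [, num }.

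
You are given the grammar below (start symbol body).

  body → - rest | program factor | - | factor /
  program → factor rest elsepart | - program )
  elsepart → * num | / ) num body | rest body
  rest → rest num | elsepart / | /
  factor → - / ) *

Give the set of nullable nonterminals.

No nonterminal has an empty production or an RHS whose symbols are all nullable.

{ } (none)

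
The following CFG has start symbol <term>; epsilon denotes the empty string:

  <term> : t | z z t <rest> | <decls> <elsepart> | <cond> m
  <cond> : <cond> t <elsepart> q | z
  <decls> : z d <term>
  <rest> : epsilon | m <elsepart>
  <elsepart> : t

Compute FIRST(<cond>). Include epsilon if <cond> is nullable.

{ z }

From <cond> : <cond> t <elsepart> q: add FIRST(<cond>) = { z }.
<cond> : z contributes {z}.
Union: FIRST(<cond>) = { z }.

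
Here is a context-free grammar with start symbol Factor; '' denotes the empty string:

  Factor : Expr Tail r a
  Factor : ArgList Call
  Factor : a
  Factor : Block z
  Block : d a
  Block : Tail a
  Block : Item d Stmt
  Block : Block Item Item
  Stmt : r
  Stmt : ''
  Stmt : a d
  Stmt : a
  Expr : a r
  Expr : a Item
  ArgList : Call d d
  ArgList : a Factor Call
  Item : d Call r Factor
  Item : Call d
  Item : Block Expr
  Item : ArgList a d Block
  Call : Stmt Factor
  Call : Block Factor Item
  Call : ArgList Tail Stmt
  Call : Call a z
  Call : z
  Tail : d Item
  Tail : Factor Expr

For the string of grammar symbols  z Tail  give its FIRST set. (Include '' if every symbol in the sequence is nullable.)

z is a terminal; add {z} and stop.

{ z }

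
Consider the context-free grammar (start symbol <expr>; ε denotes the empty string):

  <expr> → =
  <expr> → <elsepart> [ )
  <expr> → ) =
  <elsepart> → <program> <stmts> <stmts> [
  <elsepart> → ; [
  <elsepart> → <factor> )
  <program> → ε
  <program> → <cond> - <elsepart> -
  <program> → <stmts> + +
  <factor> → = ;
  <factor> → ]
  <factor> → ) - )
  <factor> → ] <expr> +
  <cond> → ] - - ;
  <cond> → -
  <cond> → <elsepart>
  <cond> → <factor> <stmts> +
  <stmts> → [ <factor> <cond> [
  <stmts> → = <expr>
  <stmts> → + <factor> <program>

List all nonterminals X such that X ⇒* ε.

{ <program> }

Directly nullable (have an ε-production): <program>.
No other nonterminal has a production whose RHS symbols are all nullable.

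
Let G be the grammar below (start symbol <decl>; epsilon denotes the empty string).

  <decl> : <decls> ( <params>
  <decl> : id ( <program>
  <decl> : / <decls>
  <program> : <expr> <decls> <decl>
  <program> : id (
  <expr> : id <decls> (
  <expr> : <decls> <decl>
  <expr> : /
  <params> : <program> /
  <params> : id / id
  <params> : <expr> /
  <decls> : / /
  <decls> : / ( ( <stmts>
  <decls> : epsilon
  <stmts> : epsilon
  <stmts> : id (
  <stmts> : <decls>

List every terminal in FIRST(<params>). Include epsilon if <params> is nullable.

From <params> : <program> /: add FIRST(<program>) = { (, /, id }.
<params> : id / id contributes {id}.
From <params> : <expr> /: add FIRST(<expr>) = { (, /, id }.
Union: FIRST(<params>) = { (, /, id }.

{ (, /, id }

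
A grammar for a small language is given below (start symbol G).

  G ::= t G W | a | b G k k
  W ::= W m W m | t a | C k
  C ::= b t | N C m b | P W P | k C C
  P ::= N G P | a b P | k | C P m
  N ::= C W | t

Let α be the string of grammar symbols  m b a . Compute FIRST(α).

m is a terminal; add {m} and stop.

{ m }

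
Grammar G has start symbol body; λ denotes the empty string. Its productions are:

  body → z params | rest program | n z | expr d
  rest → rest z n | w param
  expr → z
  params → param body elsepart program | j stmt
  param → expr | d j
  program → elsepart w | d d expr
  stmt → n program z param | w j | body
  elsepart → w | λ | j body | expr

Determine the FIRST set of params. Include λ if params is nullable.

{ d, j, z }

From params → param body elsepart program: add FIRST(param) = { d, z }.
params → j stmt contributes {j}.
Union: FIRST(params) = { d, j, z }.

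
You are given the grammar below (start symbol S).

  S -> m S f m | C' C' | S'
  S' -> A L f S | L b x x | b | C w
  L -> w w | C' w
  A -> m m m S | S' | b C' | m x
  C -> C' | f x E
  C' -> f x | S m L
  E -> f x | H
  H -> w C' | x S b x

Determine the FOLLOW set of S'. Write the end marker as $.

{ $, b, f, m, w }

In S -> S': S' is at the end, add FOLLOW(S) = { $, b, f, m, w }.
In A -> S': S' is at the end, add FOLLOW(A) = { b, f, m, w }.
Union: FOLLOW(S') = { $, b, f, m, w }.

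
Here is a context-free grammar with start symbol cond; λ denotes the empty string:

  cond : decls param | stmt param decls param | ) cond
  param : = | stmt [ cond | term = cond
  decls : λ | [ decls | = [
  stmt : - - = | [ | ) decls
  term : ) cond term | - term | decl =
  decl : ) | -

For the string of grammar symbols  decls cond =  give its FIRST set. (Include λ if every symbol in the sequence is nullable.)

Add FIRST(decls)\{λ} = { =, [ }; decls is nullable, continue.
Add FIRST(cond) = { ), -, =, [ }; cond is not nullable, stop.

{ ), -, =, [ }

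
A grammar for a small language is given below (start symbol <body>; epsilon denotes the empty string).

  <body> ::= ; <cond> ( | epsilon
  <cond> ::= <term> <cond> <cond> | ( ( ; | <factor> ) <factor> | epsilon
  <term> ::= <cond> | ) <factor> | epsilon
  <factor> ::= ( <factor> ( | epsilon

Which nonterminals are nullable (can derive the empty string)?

Directly nullable (have an epsilon-production): <body>, <cond>, <term>, <factor>.

{ <body>, <cond>, <factor>, <term> }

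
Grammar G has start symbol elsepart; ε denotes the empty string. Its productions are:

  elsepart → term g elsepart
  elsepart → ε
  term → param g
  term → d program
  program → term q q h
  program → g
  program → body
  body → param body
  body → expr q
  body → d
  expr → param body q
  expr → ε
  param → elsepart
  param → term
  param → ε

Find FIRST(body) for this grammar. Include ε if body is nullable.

From body → param body: param nullable, take FIRST(param) ∪ FIRST(body) = { d, g, q }.
From body → expr q: expr nullable, take FIRST(expr) ∪ {q} = { d, g, q }.
body → d contributes {d}.
Union: FIRST(body) = { d, g, q }.

{ d, g, q }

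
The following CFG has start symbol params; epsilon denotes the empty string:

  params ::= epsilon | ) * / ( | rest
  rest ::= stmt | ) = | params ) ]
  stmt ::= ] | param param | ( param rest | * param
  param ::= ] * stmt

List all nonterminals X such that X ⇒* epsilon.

{ params }

Directly nullable (have an epsilon-production): params.
No other nonterminal has a production whose RHS symbols are all nullable.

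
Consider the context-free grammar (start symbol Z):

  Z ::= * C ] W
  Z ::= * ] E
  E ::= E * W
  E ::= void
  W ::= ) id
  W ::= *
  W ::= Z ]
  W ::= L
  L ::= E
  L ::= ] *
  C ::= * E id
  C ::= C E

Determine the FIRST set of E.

{ void }

From E ::= E * W: add FIRST(E) = { void }.
E ::= void contributes {void}.
Union: FIRST(E) = { void }.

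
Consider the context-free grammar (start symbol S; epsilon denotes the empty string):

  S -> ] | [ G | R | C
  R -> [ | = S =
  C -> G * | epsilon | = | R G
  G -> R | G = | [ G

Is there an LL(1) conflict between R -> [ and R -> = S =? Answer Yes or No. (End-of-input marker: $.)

No

FIRST([) = { [ } and FIRST(= S =) = { = }.
The FIRST sets are disjoint and neither alternative is nullable — no conflict.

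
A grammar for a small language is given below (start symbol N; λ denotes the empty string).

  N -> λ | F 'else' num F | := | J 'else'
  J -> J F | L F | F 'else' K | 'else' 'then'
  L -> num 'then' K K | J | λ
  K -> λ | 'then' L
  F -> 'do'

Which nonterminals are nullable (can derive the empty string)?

Directly nullable (have an λ-production): N, L, K.
No other nonterminal has a production whose RHS symbols are all nullable.

{ K, L, N }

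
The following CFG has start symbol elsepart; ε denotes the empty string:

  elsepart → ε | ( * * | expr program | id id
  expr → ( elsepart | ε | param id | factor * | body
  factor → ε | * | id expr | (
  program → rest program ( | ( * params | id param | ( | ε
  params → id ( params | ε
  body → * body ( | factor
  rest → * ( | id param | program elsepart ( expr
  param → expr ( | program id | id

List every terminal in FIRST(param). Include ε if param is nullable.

{ (, *, id }

From param → expr (: expr nullable, take FIRST(expr) ∪ {(} = { (, *, id }.
From param → program id: program nullable, take FIRST(program) ∪ {id} = { (, *, id }.
param → id contributes {id}.
Union: FIRST(param) = { (, *, id }.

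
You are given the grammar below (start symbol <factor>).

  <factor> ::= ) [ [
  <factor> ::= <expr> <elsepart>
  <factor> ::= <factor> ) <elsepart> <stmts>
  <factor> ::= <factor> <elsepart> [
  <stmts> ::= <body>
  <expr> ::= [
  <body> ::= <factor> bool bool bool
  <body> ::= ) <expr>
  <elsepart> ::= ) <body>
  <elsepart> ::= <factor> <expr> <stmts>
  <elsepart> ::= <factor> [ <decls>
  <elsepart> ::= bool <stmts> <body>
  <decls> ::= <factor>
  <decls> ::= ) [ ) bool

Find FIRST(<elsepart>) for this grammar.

<elsepart> ::= ) <body> contributes {)}.
From <elsepart> ::= <factor> <expr> <stmts>: add FIRST(<factor>) = { ), [ }.
From <elsepart> ::= <factor> [ <decls>: add FIRST(<factor>) = { ), [ }.
<elsepart> ::= bool <stmts> <body> contributes {bool}.
Union: FIRST(<elsepart>) = { ), [, bool }.

{ ), [, bool }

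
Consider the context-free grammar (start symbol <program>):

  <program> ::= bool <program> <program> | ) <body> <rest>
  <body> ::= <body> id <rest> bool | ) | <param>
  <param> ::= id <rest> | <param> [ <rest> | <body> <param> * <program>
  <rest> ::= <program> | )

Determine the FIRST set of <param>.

<param> ::= id <rest> contributes {id}.
From <param> ::= <param> [ <rest>: add FIRST(<param>) = { ), id }.
From <param> ::= <body> <param> * <program>: add FIRST(<body>) = { ), id }.
Union: FIRST(<param>) = { ), id }.

{ ), id }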